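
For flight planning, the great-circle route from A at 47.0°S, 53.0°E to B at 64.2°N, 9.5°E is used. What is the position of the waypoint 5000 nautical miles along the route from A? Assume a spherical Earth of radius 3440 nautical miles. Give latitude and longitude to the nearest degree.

≈ 34°N, 30°E

From cos δ = sin φ₁ sin φ₂ + cos φ₁ cos φ₂ cos Δλ, the central angle is δ ≈ 2.030 rad (116.3°). The total great-circle distance is δ·R ≈ 2.030 × 3440 ≈ 6983 nmi, so the target fraction is f = 5000/6983 ≈ 0.716.
Interpolate at f ≈ 0.716 with slerp weights a = sin((1−f)δ)/sin δ ≈ 0.608, b = sin(fδ)/sin δ ≈ 1.108.
p = a·p₁ + b·p₂ ≈ (0.725, 0.411, 0.553); φ = arcsin(p_z) ≈ 33.56°, λ = atan2(p_y, p_x) ≈ 29.53°.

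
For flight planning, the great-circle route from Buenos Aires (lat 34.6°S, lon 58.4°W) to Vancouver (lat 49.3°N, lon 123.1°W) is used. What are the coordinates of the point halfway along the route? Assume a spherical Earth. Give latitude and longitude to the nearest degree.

Write both endpoints as unit vectors p₁, p₂ with components (cos φ cos λ, cos φ sin λ, sin φ).
The central angle between the endpoints is δ = arccos(p₁·p₂) ≈ 1.773 rad (101.6°).
Interpolate at f = 1/2 with slerp weights a = sin((1−f)δ)/sin δ ≈ 0.791, b = sin(fδ)/sin δ ≈ 0.791.
p = a·p₁ + b·p₂ ≈ (0.059, -0.987, 0.151); φ = arcsin(p_z) ≈ 8.66°, λ = atan2(p_y, p_x) ≈ -86.55°.

≈ lat 9°N, lon 87°W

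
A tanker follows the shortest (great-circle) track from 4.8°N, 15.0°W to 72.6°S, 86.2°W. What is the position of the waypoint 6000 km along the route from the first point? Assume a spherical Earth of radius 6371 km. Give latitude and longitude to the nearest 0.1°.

≈ 46.3°S, 34.4°W

Write both endpoints as unit vectors p₁, p₂ with components (cos φ cos λ, cos φ sin λ, sin φ).
The central angle between the endpoints is δ = arccos(p₁·p₂) ≈ 1.555 rad (89.1°). The total great-circle distance is δ·R ≈ 1.555 × 6371 ≈ 9904 km, so the target fraction is f = 6000/9904 ≈ 0.606.
Interpolate at f ≈ 0.606 with slerp weights a = sin((1−f)δ)/sin δ ≈ 0.575, b = sin(fδ)/sin δ ≈ 0.809.
p = a·p₁ + b·p₂ ≈ (0.570, -0.390, -0.724); φ = arcsin(p_z) ≈ -46.35°, λ = atan2(p_y, p_x) ≈ -34.37°.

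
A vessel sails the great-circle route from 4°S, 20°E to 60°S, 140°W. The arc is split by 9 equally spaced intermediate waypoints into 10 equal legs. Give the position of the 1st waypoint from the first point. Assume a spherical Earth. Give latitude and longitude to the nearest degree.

Convert each endpoint to a unit vector on the sphere (x = cos φ cos λ, y = cos φ sin λ, z = sin φ).
The central angle between the endpoints is δ = arccos(p₁·p₂) ≈ 1.991 rad (114.1°).
Interpolate at f = 1/10 with slerp weights a = sin((1−f)δ)/sin δ ≈ 1.069, b = sin(fδ)/sin δ ≈ 0.217.
p = a·p₁ + b·p₂ ≈ (0.919, 0.295, -0.262); φ = arcsin(p_z) ≈ -15.20°, λ = atan2(p_y, p_x) ≈ 17.80°.

≈ 15°S, 18°E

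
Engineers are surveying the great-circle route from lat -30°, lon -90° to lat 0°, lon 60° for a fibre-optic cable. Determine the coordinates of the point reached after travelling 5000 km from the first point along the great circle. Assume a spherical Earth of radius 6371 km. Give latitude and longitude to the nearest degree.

≈ lat -49°, lon -36°

The haversine formula gives a central angle δ ≈ 2.419 rad (138.6°) between the endpoints. The total great-circle distance is δ·R ≈ 2.419 × 6371 ≈ 15411 km, so the target fraction is f = 5000/15411 ≈ 0.324.
Interpolate at f ≈ 0.324 with slerp weights a = sin((1−f)δ)/sin δ ≈ 1.509, b = sin(fδ)/sin δ ≈ 1.068.
p = a·p₁ + b·p₂ ≈ (0.534, -0.381, -0.754); φ = arcsin(p_z) ≈ -48.97°, λ = atan2(p_y, p_x) ≈ -35.53°.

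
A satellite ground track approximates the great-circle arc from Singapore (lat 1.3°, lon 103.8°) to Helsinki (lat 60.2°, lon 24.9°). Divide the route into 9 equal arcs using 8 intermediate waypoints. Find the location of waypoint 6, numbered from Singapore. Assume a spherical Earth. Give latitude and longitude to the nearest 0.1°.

Convert each endpoint to a unit vector on the sphere (x = cos φ cos λ, y = cos φ sin λ, z = sin φ).
The central angle between the endpoints is δ = arccos(p₁·p₂) ≈ 1.455 rad (83.4°).
Interpolate at f = 6/9 with slerp weights a = sin((1−f)δ)/sin δ ≈ 0.469, b = sin(fδ)/sin δ ≈ 0.831.
p = a·p₁ + b·p₂ ≈ (0.262, 0.630, 0.731); φ = arcsin(p_z) ≈ 47.00°, λ = atan2(p_y, p_x) ≈ 67.37°.

≈ lat 47.0°, lon 67.4°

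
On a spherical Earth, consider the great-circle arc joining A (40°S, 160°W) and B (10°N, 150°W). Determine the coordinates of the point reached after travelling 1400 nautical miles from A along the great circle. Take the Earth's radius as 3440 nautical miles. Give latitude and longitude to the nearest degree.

≈ (17°S, 155°W)

Write both endpoints as unit vectors p₁, p₂ with components (cos φ cos λ, cos φ sin λ, sin φ).
The central angle between the endpoints is δ = arccos(p₁·p₂) ≈ 0.888 rad (50.9°). The total great-circle distance is δ·R ≈ 0.888 × 3440 ≈ 3053 nmi, so the target fraction is f = 1400/3053 ≈ 0.459.
Interpolate at f ≈ 0.459 with slerp weights a = sin((1−f)δ)/sin δ ≈ 0.596, b = sin(fδ)/sin δ ≈ 0.510.
p = a·p₁ + b·p₂ ≈ (-0.864, -0.408, -0.295); φ = arcsin(p_z) ≈ -17.13°, λ = atan2(p_y, p_x) ≈ -154.76°.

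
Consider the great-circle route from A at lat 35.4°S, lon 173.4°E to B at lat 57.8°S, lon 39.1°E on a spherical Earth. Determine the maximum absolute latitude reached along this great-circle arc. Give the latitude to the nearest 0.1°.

The great circle lies in the plane with unit normal n̂ = (p₁ × p₂)/|p₁ × p₂|.
Here n̂_z ≈ -0.316; the vertex latitude is φ_max = arccos|n̂_z| ≈ 71.6°.
Check via Clairaut: cos φ_max = |cos φ₁| · sin C = cos(35.4°)·sin(157.2°) ≈ 0.316, again giving ≈ 71.6°.

≈ 71.6°S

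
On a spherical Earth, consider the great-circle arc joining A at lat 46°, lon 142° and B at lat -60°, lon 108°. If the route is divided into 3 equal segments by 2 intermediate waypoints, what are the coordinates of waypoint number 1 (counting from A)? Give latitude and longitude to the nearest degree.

≈ lat 11°, lon 132°

From cos δ = sin φ₁ sin φ₂ + cos φ₁ cos φ₂ cos Δλ, the central angle is δ ≈ 1.912 rad (109.6°).
Interpolate at f = 1/3 with slerp weights a = sin((1−f)δ)/sin δ ≈ 1.015, b = sin(fδ)/sin δ ≈ 0.632.
p = a·p₁ + b·p₂ ≈ (-0.653, 0.735, 0.183); φ = arcsin(p_z) ≈ 10.56°, λ = atan2(p_y, p_x) ≈ 131.65°.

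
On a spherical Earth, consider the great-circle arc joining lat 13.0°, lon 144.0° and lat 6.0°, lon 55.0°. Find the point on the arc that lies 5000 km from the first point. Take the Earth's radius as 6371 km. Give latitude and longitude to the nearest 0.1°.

Write both endpoints as unit vectors p₁, p₂ with components (cos φ cos λ, cos φ sin λ, sin φ).
The central angle between the endpoints is δ = arccos(p₁·p₂) ≈ 1.530 rad (87.7°). The total great-circle distance is δ·R ≈ 1.530 × 6371 ≈ 9750 km, so the target fraction is f = 5000/9750 ≈ 0.513.
Interpolate at f ≈ 0.513 with slerp weights a = sin((1−f)δ)/sin δ ≈ 0.679, b = sin(fδ)/sin δ ≈ 0.707.
p = a·p₁ + b·p₂ ≈ (-0.132, 0.965, 0.227); φ = arcsin(p_z) ≈ 13.10°, λ = atan2(p_y, p_x) ≈ 97.77°.

≈ lat 13.1°, lon 97.8°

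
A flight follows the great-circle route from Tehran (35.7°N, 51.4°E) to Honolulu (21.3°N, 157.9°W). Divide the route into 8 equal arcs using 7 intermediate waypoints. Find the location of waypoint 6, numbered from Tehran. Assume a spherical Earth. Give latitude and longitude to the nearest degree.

Convert each endpoint to a unit vector on the sphere (x = cos φ cos λ, y = cos φ sin λ, z = sin φ).
The central angle between the endpoints is δ = arccos(p₁·p₂) ≈ 2.035 rad (116.6°).
Interpolate at f = 6/8 with slerp weights a = sin((1−f)δ)/sin δ ≈ 0.545, b = sin(fδ)/sin δ ≈ 1.117.
p = a·p₁ + b·p₂ ≈ (-0.688, -0.046, 0.724); φ = arcsin(p_z) ≈ 46.37°, λ = atan2(p_y, p_x) ≈ -176.19°.

≈ 46°N, 176°W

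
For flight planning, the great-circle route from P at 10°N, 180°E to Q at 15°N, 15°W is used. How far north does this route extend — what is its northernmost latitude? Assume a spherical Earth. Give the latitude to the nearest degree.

≈ 60°N

The great circle lies in the plane with unit normal n̂ = (p₁ × p₂)/|p₁ × p₂|.
Here n̂_z ≈ +0.506; the vertex latitude is φ_max = arccos|n̂_z| ≈ 59.6°.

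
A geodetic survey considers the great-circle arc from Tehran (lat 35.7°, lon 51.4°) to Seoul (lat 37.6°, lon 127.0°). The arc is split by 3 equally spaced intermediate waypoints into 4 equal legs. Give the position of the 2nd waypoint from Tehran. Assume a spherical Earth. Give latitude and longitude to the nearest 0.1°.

≈ lat 43.3°, lon 88.7°

Write both endpoints as unit vectors p₁, p₂ with components (cos φ cos λ, cos φ sin λ, sin φ).
The central angle between the endpoints is δ = arccos(p₁·p₂) ≈ 1.029 rad (58.9°).
Interpolate at f = 2/4 with slerp weights a = sin((1−f)δ)/sin δ ≈ 0.574, b = sin(fδ)/sin δ ≈ 0.574.
p = a·p₁ + b·p₂ ≈ (0.017, 0.728, 0.686); φ = arcsin(p_z) ≈ 43.28°, λ = atan2(p_y, p_x) ≈ 88.65°.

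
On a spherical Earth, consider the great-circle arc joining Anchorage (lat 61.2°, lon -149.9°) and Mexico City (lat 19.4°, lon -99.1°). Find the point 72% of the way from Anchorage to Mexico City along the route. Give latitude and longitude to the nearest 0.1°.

≈ lat 32.8°, lon -107.4°

The haversine formula gives a central angle δ ≈ 0.954 rad (54.7°) between the endpoints.
Interpolate at f = 0.72 with slerp weights a = sin((1−f)δ)/sin δ ≈ 0.324, b = sin(fδ)/sin δ ≈ 0.777.
p = a·p₁ + b·p₂ ≈ (-0.251, -0.802, 0.542); φ = arcsin(p_z) ≈ 32.81°, λ = atan2(p_y, p_x) ≈ -107.36°.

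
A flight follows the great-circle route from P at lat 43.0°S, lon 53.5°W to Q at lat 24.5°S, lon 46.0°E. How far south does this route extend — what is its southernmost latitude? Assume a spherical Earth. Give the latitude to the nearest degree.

The great circle lies in the plane with unit normal n̂ = (p₁ × p₂)/|p₁ × p₂|.
Here n̂_z ≈ +0.666; the vertex latitude is φ_max = arccos|n̂_z| ≈ 48.2°.

≈ 48°S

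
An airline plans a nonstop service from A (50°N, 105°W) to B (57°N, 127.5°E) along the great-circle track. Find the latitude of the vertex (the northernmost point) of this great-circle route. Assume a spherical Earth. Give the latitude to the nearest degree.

≈ 72°N

The great circle lies in the plane with unit normal n̂ = (p₁ × p₂)/|p₁ × p₂|.
Here n̂_z ≈ -0.308; the vertex latitude is φ_max = arccos|n̂_z| ≈ 72.1°.
Check via Clairaut: cos φ_max = |cos φ₁| · sin C = cos(50.0°)·sin(28.6°) ≈ 0.308, again giving ≈ 72.1°.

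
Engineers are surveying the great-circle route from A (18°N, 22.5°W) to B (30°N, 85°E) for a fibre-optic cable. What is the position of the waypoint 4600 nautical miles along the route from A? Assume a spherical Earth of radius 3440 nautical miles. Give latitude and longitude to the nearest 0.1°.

≈ (36.0°N, 63.8°E)

Convert each endpoint to a unit vector on the sphere (x = cos φ cos λ, y = cos φ sin λ, z = sin φ).
The central angle between the endpoints is δ = arccos(p₁·p₂) ≈ 1.664 rad (95.3°). The total great-circle distance is δ·R ≈ 1.664 × 3440 ≈ 5724 nmi, so the target fraction is f = 4600/5724 ≈ 0.804.
Interpolate at f ≈ 0.804 with slerp weights a = sin((1−f)δ)/sin δ ≈ 0.322, b = sin(fδ)/sin δ ≈ 0.977.
p = a·p₁ + b·p₂ ≈ (0.357, 0.726, 0.588); φ = arcsin(p_z) ≈ 36.03°, λ = atan2(p_y, p_x) ≈ 63.79°.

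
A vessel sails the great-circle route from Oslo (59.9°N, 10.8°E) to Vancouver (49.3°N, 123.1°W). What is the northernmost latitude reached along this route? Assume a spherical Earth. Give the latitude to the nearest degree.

The great circle lies in the plane with unit normal n̂ = (p₁ × p₂)/|p₁ × p₂|.
Here n̂_z ≈ -0.261; the vertex latitude is φ_max = arccos|n̂_z| ≈ 74.9°.
Check via Clairaut: cos φ_max = |cos φ₁| · sin C = cos(59.9°)·sin(31.3°) ≈ 0.261, again giving ≈ 74.9°.

≈ 75°N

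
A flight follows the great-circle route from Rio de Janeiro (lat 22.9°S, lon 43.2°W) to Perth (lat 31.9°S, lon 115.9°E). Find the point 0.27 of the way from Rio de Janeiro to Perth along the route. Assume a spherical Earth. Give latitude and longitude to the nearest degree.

≈ lat 53°S, lon 25°W

The haversine formula gives a central angle δ ≈ 2.123 rad (121.7°) between the endpoints.
Interpolate at f = 0.27 with slerp weights a = sin((1−f)δ)/sin δ ≈ 1.175, b = sin(fδ)/sin δ ≈ 0.637.
p = a·p₁ + b·p₂ ≈ (0.552, -0.254, -0.794); φ = arcsin(p_z) ≈ -52.55°, λ = atan2(p_y, p_x) ≈ -24.69°.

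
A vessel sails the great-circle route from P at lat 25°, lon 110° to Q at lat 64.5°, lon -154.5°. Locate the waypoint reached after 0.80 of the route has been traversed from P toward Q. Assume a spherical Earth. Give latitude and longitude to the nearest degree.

≈ lat 65°, lon 173°

Write both endpoints as unit vectors p₁, p₂ with components (cos φ cos λ, cos φ sin λ, sin φ).
The central angle between the endpoints is δ = arccos(p₁·p₂) ≈ 1.220 rad (69.9°).
Interpolate at f = 0.80 with slerp weights a = sin((1−f)δ)/sin δ ≈ 0.257, b = sin(fδ)/sin δ ≈ 0.882.
p = a·p₁ + b·p₂ ≈ (-0.422, 0.056, 0.905); φ = arcsin(p_z) ≈ 64.78°, λ = atan2(p_y, p_x) ≈ 172.50°.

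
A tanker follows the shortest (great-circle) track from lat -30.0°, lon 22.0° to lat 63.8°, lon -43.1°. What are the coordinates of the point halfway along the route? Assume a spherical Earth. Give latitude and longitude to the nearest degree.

≈ lat 19°, lon 1°

Convert each endpoint to a unit vector on the sphere (x = cos φ cos λ, y = cos φ sin λ, z = sin φ).
The central angle between the endpoints is δ = arccos(p₁·p₂) ≈ 1.863 rad (106.7°).
Interpolate at f = 1/2 with slerp weights a = sin((1−f)δ)/sin δ ≈ 0.838, b = sin(fδ)/sin δ ≈ 0.838.
p = a·p₁ + b·p₂ ≈ (0.943, 0.019, 0.333); φ = arcsin(p_z) ≈ 19.44°, λ = atan2(p_y, p_x) ≈ 1.16°.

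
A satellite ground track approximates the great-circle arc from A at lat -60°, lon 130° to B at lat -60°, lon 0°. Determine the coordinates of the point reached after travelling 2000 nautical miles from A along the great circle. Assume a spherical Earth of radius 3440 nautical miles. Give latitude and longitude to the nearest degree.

From cos δ = sin φ₁ sin φ₂ + cos φ₁ cos φ₂ cos Δλ, the central angle is δ ≈ 0.941 rad (53.9°). The total great-circle distance is δ·R ≈ 0.941 × 3440 ≈ 3236 nmi, so the target fraction is f = 2000/3236 ≈ 0.618.
Interpolate at f ≈ 0.618 with slerp weights a = sin((1−f)δ)/sin δ ≈ 0.435, b = sin(fδ)/sin δ ≈ 0.680.
p = a·p₁ + b·p₂ ≈ (0.200, 0.167, -0.966); φ = arcsin(p_z) ≈ -74.91°, λ = atan2(p_y, p_x) ≈ 39.80°.

≈ lat -75°, lon 40°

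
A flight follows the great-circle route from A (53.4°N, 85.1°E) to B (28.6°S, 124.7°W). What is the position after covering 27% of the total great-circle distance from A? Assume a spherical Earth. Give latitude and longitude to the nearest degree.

≈ (58°N, 159°E)

Convert each endpoint to a unit vector on the sphere (x = cos φ cos λ, y = cos φ sin λ, z = sin φ).
The central angle between the endpoints is δ = arccos(p₁·p₂) ≈ 2.565 rad (147.0°).
Interpolate at f = 0.27 with slerp weights a = sin((1−f)δ)/sin δ ≈ 1.752, b = sin(fδ)/sin δ ≈ 1.172.
p = a·p₁ + b·p₂ ≈ (-0.497, 0.195, 0.846); φ = arcsin(p_z) ≈ 57.76°, λ = atan2(p_y, p_x) ≈ 158.57°.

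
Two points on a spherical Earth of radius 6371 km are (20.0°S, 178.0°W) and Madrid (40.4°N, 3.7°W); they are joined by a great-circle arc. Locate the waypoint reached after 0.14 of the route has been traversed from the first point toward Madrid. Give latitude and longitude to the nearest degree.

≈ (2°N, 173°W)

Write both endpoints as unit vectors p₁, p₂ with components (cos φ cos λ, cos φ sin λ, sin φ).
The central angle between the endpoints is δ = arccos(p₁·p₂) ≈ 2.776 rad (159.0°).
Interpolate at f = 0.14 with slerp weights a = sin((1−f)δ)/sin δ ≈ 1.914, b = sin(fδ)/sin δ ≈ 1.058.
p = a·p₁ + b·p₂ ≈ (-0.993, -0.115, 0.031); φ = arcsin(p_z) ≈ 1.80°, λ = atan2(p_y, p_x) ≈ -173.41°.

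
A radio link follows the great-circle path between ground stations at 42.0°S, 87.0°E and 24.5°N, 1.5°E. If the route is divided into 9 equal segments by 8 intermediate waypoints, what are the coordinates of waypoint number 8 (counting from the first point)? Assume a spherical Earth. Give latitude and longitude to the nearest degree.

Write both endpoints as unit vectors p₁, p₂ with components (cos φ cos λ, cos φ sin λ, sin φ).
The central angle between the endpoints is δ = arccos(p₁·p₂) ≈ 1.797 rad (103.0°).
Interpolate at f = 8/9 with slerp weights a = sin((1−f)δ)/sin δ ≈ 0.204, b = sin(fδ)/sin δ ≈ 1.026.
p = a·p₁ + b·p₂ ≈ (0.941, 0.175, 0.289); φ = arcsin(p_z) ≈ 16.81°, λ = atan2(p_y, p_x) ≈ 10.56°.

≈ 17°N, 11°E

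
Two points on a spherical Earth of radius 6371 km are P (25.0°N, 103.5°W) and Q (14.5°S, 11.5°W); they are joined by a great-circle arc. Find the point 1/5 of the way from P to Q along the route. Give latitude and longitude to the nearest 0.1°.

Convert each endpoint to a unit vector on the sphere (x = cos φ cos λ, y = cos φ sin λ, z = sin φ).
The central angle between the endpoints is δ = arccos(p₁·p₂) ≈ 1.708 rad (97.8°).
Interpolate at f = 1/5 with slerp weights a = sin((1−f)δ)/sin δ ≈ 0.988, b = sin(fδ)/sin δ ≈ 0.338.
p = a·p₁ + b·p₂ ≈ (0.112, -0.936, 0.333); φ = arcsin(p_z) ≈ 19.45°, λ = atan2(p_y, p_x) ≈ -83.20°.

≈ (19.5°N, 83.2°W)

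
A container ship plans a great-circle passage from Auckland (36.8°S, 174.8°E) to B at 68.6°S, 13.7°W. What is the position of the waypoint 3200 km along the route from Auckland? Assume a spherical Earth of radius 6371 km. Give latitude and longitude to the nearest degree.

≈ 65°S, 179°E

Convert each endpoint to a unit vector on the sphere (x = cos φ cos λ, y = cos φ sin λ, z = sin φ).
The central angle between the endpoints is δ = arccos(p₁·p₂) ≈ 1.299 rad (74.4°). The total great-circle distance is δ·R ≈ 1.299 × 6371 ≈ 8274 km, so the target fraction is f = 3200/8274 ≈ 0.387.
Interpolate at f ≈ 0.387 with slerp weights a = sin((1−f)δ)/sin δ ≈ 0.742, b = sin(fδ)/sin δ ≈ 0.500.
p = a·p₁ + b·p₂ ≈ (-0.415, 0.011, -0.910); φ = arcsin(p_z) ≈ -65.49°, λ = atan2(p_y, p_x) ≈ 178.53°.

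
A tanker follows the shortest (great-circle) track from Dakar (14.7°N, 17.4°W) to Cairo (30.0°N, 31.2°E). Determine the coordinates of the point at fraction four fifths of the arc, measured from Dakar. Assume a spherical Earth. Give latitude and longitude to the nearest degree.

≈ (28°N, 21°E)

From cos δ = sin φ₁ sin φ₂ + cos φ₁ cos φ₂ cos Δλ, the central angle is δ ≈ 0.822 rad (47.1°).
Interpolate at f = 4/5 with slerp weights a = sin((1−f)δ)/sin δ ≈ 0.223, b = sin(fδ)/sin δ ≈ 0.834.
p = a·p₁ + b·p₂ ≈ (0.824, 0.310, 0.474); φ = arcsin(p_z) ≈ 28.29°, λ = atan2(p_y, p_x) ≈ 20.59°.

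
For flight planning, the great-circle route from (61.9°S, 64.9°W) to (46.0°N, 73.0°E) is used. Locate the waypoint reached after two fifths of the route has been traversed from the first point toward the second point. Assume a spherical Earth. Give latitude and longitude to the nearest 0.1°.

≈ (32.2°S, 22.0°E)

From cos δ = sin φ₁ sin φ₂ + cos φ₁ cos φ₂ cos Δλ, the central angle is δ ≈ 2.641 rad (151.3°).
Interpolate at f = 2/5 with slerp weights a = sin((1−f)δ)/sin δ ≈ 2.084, b = sin(fδ)/sin δ ≈ 1.814.
p = a·p₁ + b·p₂ ≈ (0.785, 0.316, -0.533); φ = arcsin(p_z) ≈ -32.21°, λ = atan2(p_y, p_x) ≈ 21.96°.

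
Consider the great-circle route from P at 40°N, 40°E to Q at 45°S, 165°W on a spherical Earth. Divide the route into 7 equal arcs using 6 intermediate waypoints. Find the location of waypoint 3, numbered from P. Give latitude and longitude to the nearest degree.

≈ 3°S, 99°E

Convert each endpoint to a unit vector on the sphere (x = cos φ cos λ, y = cos φ sin λ, z = sin φ).
The central angle between the endpoints is δ = arccos(p₁·p₂) ≈ 2.810 rad (161.0°).
Interpolate at f = 3/7 with slerp weights a = sin((1−f)δ)/sin δ ≈ 3.068, b = sin(fδ)/sin δ ≈ 2.866.
p = a·p₁ + b·p₂ ≈ (-0.157, 0.986, -0.054); φ = arcsin(p_z) ≈ -3.12°, λ = atan2(p_y, p_x) ≈ 99.05°.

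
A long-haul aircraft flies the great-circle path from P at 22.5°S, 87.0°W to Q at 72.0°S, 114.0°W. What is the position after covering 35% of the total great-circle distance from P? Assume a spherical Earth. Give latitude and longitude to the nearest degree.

≈ 40°S, 91°W

The haversine formula gives a central angle δ ≈ 0.904 rad (51.8°) between the endpoints.
Interpolate at f = 0.35 with slerp weights a = sin((1−f)δ)/sin δ ≈ 0.705, b = sin(fδ)/sin δ ≈ 0.396.
p = a·p₁ + b·p₂ ≈ (-0.016, -0.763, -0.647); φ = arcsin(p_z) ≈ -40.28°, λ = atan2(p_y, p_x) ≈ -91.18°.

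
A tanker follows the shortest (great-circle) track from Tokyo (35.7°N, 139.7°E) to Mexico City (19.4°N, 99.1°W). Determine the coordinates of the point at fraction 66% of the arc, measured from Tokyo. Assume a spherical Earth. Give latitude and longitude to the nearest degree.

≈ 41°N, 131°W

Write both endpoints as unit vectors p₁, p₂ with components (cos φ cos λ, cos φ sin λ, sin φ).
The central angle between the endpoints is δ = arccos(p₁·p₂) ≈ 1.775 rad (101.7°).
Interpolate at f = 0.66 with slerp weights a = sin((1−f)δ)/sin δ ≈ 0.580, b = sin(fδ)/sin δ ≈ 0.941.
p = a·p₁ + b·p₂ ≈ (-0.499, -0.572, 0.651); φ = arcsin(p_z) ≈ 40.60°, λ = atan2(p_y, p_x) ≈ -131.13°.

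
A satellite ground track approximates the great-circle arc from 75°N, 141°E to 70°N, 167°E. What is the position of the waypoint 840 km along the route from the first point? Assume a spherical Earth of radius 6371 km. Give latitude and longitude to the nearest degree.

≈ 71°N, 163°E

Write both endpoints as unit vectors p₁, p₂ with components (cos φ cos λ, cos φ sin λ, sin φ).
The central angle between the endpoints is δ = arccos(p₁·p₂) ≈ 0.160 rad (9.2°). The total great-circle distance is δ·R ≈ 0.160 × 6371 ≈ 1019 km, so the target fraction is f = 840/1019 ≈ 0.824.
Interpolate at f ≈ 0.824 with slerp weights a = sin((1−f)δ)/sin δ ≈ 0.176, b = sin(fδ)/sin δ ≈ 0.825.
p = a·p₁ + b·p₂ ≈ (-0.311, 0.092, 0.946); φ = arcsin(p_z) ≈ 71.10°, λ = atan2(p_y, p_x) ≈ 163.46°.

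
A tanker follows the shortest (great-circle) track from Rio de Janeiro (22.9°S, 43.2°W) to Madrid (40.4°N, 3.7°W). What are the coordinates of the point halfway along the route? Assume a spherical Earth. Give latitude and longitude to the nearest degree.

Write both endpoints as unit vectors p₁, p₂ with components (cos φ cos λ, cos φ sin λ, sin φ).
The central angle between the endpoints is δ = arccos(p₁·p₂) ≈ 1.277 rad (73.2°).
Interpolate at f = 1/2 with slerp weights a = sin((1−f)δ)/sin δ ≈ 0.623, b = sin(fδ)/sin δ ≈ 0.623.
p = a·p₁ + b·p₂ ≈ (0.891, -0.423, 0.161); φ = arcsin(p_z) ≈ 9.28°, λ = atan2(p_y, p_x) ≈ -25.40°.

≈ 9°N, 25°W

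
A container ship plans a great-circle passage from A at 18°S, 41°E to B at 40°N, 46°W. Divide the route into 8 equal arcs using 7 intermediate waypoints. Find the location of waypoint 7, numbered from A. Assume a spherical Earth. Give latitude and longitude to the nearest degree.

≈ 36°N, 31°W

Write both endpoints as unit vectors p₁, p₂ with components (cos φ cos λ, cos φ sin λ, sin φ).
The central angle between the endpoints is δ = arccos(p₁·p₂) ≈ 1.732 rad (99.2°).
Interpolate at f = 7/8 with slerp weights a = sin((1−f)δ)/sin δ ≈ 0.218, b = sin(fδ)/sin δ ≈ 1.012.
p = a·p₁ + b·p₂ ≈ (0.695, -0.422, 0.583); φ = arcsin(p_z) ≈ 35.66°, λ = atan2(p_y, p_x) ≈ -31.26°.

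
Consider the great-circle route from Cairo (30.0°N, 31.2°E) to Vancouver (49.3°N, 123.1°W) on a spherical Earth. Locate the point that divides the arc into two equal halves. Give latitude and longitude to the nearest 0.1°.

From cos δ = sin φ₁ sin φ₂ + cos φ₁ cos φ₂ cos Δλ, the central angle is δ ≈ 1.701 rad (97.5°).
Interpolate at f = 1/2 with slerp weights a = sin((1−f)δ)/sin δ ≈ 0.758, b = sin(fδ)/sin δ ≈ 0.758.
p = a·p₁ + b·p₂ ≈ (0.292, -0.074, 0.954); φ = arcsin(p_z) ≈ 72.49°, λ = atan2(p_y, p_x) ≈ -14.24°.

≈ 72.5°N, 14.2°W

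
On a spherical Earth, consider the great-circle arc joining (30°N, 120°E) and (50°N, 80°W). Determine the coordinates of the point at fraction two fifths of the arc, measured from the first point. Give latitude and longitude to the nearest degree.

Convert each endpoint to a unit vector on the sphere (x = cos φ cos λ, y = cos φ sin λ, z = sin φ).
The central angle between the endpoints is δ = arccos(p₁·p₂) ≈ 1.711 rad (98.1°).
Interpolate at f = 2/5 with slerp weights a = sin((1−f)δ)/sin δ ≈ 0.864, b = sin(fδ)/sin δ ≈ 0.639.
p = a·p₁ + b·p₂ ≈ (-0.303, 0.244, 0.921); φ = arcsin(p_z) ≈ 67.11°, λ = atan2(p_y, p_x) ≈ 141.16°.

≈ (67°N, 141°E)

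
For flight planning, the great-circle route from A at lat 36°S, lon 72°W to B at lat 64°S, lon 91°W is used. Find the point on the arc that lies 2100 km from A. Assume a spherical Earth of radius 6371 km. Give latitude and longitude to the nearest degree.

≈ lat 54°S, lon 81°W

Write both endpoints as unit vectors p₁, p₂ with components (cos φ cos λ, cos φ sin λ, sin φ).
The central angle between the endpoints is δ = arccos(p₁·p₂) ≈ 0.528 rad (30.3°). The total great-circle distance is δ·R ≈ 0.528 × 6371 ≈ 3366 km, so the target fraction is f = 2100/3366 ≈ 0.624.
Interpolate at f ≈ 0.624 with slerp weights a = sin((1−f)δ)/sin δ ≈ 0.392, b = sin(fδ)/sin δ ≈ 0.642.
p = a·p₁ + b·p₂ ≈ (0.093, -0.583, -0.807); φ = arcsin(p_z) ≈ -53.83°, λ = atan2(p_y, p_x) ≈ -80.93°.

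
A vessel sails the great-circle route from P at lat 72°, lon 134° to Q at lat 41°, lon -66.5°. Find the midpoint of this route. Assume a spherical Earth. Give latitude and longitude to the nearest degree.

≈ lat 73°, lon -80°

From cos δ = sin φ₁ sin φ₂ + cos φ₁ cos φ₂ cos Δλ, the central angle is δ ≈ 1.153 rad (66.1°).
Interpolate at f = 1/2 with slerp weights a = sin((1−f)δ)/sin δ ≈ 0.596, b = sin(fδ)/sin δ ≈ 0.596.
p = a·p₁ + b·p₂ ≈ (0.051, -0.280, 0.959); φ = arcsin(p_z) ≈ 73.45°, λ = atan2(p_y, p_x) ≈ -79.59°.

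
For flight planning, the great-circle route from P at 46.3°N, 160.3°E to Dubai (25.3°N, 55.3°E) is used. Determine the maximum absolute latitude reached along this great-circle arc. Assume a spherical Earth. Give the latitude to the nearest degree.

The great circle lies in the plane with unit normal n̂ = (p₁ × p₂)/|p₁ × p₂|.
Here n̂_z ≈ -0.610; the vertex latitude is φ_max = arccos|n̂_z| ≈ 52.4°.

≈ 52°N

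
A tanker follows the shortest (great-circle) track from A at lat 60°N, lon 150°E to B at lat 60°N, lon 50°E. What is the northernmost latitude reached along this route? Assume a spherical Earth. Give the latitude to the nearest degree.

≈ 70°N

The great circle lies in the plane with unit normal n̂ = (p₁ × p₂)/|p₁ × p₂|.
Here n̂_z ≈ -0.348; the vertex latitude is φ_max = arccos|n̂_z| ≈ 69.6°.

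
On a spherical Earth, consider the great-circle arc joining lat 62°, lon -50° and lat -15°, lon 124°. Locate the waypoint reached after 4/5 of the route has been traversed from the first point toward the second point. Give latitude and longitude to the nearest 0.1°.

≈ lat 11.5°, lon 122.3°

Convert each endpoint to a unit vector on the sphere (x = cos φ cos λ, y = cos φ sin λ, z = sin φ).
The central angle between the endpoints is δ = arccos(p₁·p₂) ≈ 2.318 rad (132.8°).
Interpolate at f = 4/5 with slerp weights a = sin((1−f)δ)/sin δ ≈ 0.609, b = sin(fδ)/sin δ ≈ 1.309.
p = a·p₁ + b·p₂ ≈ (-0.523, 0.829, 0.199); φ = arcsin(p_z) ≈ 11.50°, λ = atan2(p_y, p_x) ≈ 122.25°.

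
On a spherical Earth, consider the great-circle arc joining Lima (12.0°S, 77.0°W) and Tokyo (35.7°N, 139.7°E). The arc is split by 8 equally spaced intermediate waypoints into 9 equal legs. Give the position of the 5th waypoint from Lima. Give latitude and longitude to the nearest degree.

≈ 36°N, 141°W

Convert each endpoint to a unit vector on the sphere (x = cos φ cos λ, y = cos φ sin λ, z = sin φ).
The central angle between the endpoints is δ = arccos(p₁·p₂) ≈ 2.431 rad (139.3°).
Interpolate at f = 5/9 with slerp weights a = sin((1−f)δ)/sin δ ≈ 1.353, b = sin(fδ)/sin δ ≈ 1.497.
p = a·p₁ + b·p₂ ≈ (-0.629, -0.503, 0.592); φ = arcsin(p_z) ≈ 36.30°, λ = atan2(p_y, p_x) ≈ -141.34°.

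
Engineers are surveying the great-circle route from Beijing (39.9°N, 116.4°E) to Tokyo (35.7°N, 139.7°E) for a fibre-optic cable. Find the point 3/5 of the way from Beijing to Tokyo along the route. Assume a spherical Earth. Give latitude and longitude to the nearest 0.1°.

The haversine formula gives a central angle δ ≈ 0.329 rad (18.8°) between the endpoints.
Interpolate at f = 3/5 with slerp weights a = sin((1−f)δ)/sin δ ≈ 0.406, b = sin(fδ)/sin δ ≈ 0.607.
p = a·p₁ + b·p₂ ≈ (-0.514, 0.598, 0.615); φ = arcsin(p_z) ≈ 37.93°, λ = atan2(p_y, p_x) ≈ 130.71°.

≈ 37.9°N, 130.7°E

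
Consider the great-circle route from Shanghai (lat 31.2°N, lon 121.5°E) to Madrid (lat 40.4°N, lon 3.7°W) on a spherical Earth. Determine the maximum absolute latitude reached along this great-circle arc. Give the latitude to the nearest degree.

≈ 58°N

The great circle lies in the plane with unit normal n̂ = (p₁ × p₂)/|p₁ × p₂|.
Here n̂_z ≈ -0.533; the vertex latitude is φ_max = arccos|n̂_z| ≈ 57.8°.
Check via Clairaut: cos φ_max = |cos φ₁| · sin C = cos(31.2°)·sin(38.5°) ≈ 0.533, again giving ≈ 57.8°.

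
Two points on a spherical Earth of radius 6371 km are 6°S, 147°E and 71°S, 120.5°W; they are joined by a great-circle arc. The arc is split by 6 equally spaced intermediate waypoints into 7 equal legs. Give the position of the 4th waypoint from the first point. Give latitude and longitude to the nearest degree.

≈ 51°S, 170°E

Convert each endpoint to a unit vector on the sphere (x = cos φ cos λ, y = cos φ sin λ, z = sin φ).
The central angle between the endpoints is δ = arccos(p₁·p₂) ≈ 1.486 rad (85.1°).
Interpolate at f = 4/7 with slerp weights a = sin((1−f)δ)/sin δ ≈ 0.597, b = sin(fδ)/sin δ ≈ 0.753.
p = a·p₁ + b·p₂ ≈ (-0.622, 0.112, -0.775); φ = arcsin(p_z) ≈ -50.78°, λ = atan2(p_y, p_x) ≈ 169.80°.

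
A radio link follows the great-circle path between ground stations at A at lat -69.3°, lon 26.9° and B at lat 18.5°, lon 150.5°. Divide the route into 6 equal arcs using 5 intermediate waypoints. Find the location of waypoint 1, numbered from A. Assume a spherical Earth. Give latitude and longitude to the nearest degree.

≈ lat -69°, lon 84°

Write both endpoints as unit vectors p₁, p₂ with components (cos φ cos λ, cos φ sin λ, sin φ).
The central angle between the endpoints is δ = arccos(p₁·p₂) ≈ 2.074 rad (118.8°).
Interpolate at f = 1/6 with slerp weights a = sin((1−f)δ)/sin δ ≈ 1.127, b = sin(fδ)/sin δ ≈ 0.387.
p = a·p₁ + b·p₂ ≈ (0.036, 0.361, -0.932); φ = arcsin(p_z) ≈ -68.73°, λ = atan2(p_y, p_x) ≈ 84.28°.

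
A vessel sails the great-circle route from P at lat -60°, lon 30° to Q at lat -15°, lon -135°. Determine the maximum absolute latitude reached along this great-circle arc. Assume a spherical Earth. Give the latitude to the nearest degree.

≈ -83°

The great circle lies in the plane with unit normal n̂ = (p₁ × p₂)/|p₁ × p₂|.
Here n̂_z ≈ -0.129; the vertex latitude is φ_max = arccos|n̂_z| ≈ 82.6°.
Check via Clairaut: cos φ_max = |cos φ₁| · sin C = cos(60.0°)·sin(165.1°) ≈ 0.129, again giving ≈ 82.6°.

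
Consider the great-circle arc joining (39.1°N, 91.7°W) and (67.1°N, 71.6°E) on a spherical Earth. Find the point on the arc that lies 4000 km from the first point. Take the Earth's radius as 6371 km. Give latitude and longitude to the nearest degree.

≈ (74°N, 77°W)

The haversine formula gives a central angle δ ≈ 1.275 rad (73.0°) between the endpoints. The total great-circle distance is δ·R ≈ 1.275 × 6371 ≈ 8122 km, so the target fraction is f = 4000/8122 ≈ 0.493.
Interpolate at f ≈ 0.493 with slerp weights a = sin((1−f)δ)/sin δ ≈ 0.630, b = sin(fδ)/sin δ ≈ 0.614.
p = a·p₁ + b·p₂ ≈ (0.061, -0.262, 0.963); φ = arcsin(p_z) ≈ 74.39°, λ = atan2(p_y, p_x) ≈ -76.91°.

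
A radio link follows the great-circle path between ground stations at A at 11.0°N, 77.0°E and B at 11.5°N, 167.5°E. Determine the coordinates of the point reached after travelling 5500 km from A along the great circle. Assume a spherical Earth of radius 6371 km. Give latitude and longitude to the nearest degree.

≈ 16°N, 128°E

From cos δ = sin φ₁ sin φ₂ + cos φ₁ cos φ₂ cos Δλ, the central angle is δ ≈ 1.541 rad (88.3°). The total great-circle distance is δ·R ≈ 1.541 × 6371 ≈ 9819 km, so the target fraction is f = 5500/9819 ≈ 0.560.
Interpolate at f ≈ 0.560 with slerp weights a = sin((1−f)δ)/sin δ ≈ 0.627, b = sin(fδ)/sin δ ≈ 0.760.
p = a·p₁ + b·p₂ ≈ (-0.589, 0.761, 0.271); φ = arcsin(p_z) ≈ 15.74°, λ = atan2(p_y, p_x) ≈ 127.72°.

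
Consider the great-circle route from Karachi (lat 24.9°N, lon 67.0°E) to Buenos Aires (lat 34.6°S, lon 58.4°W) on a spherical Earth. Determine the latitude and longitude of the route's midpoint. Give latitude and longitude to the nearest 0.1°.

≈ lat 10.4°S, lon 9.7°E

Convert each endpoint to a unit vector on the sphere (x = cos φ cos λ, y = cos φ sin λ, z = sin φ).
The central angle between the endpoints is δ = arccos(p₁·p₂) ≈ 2.307 rad (132.2°).
Interpolate at f = 1/2 with slerp weights a = sin((1−f)δ)/sin δ ≈ 1.234, b = sin(fδ)/sin δ ≈ 1.234.
p = a·p₁ + b·p₂ ≈ (0.969, 0.165, -0.181); φ = arcsin(p_z) ≈ -10.44°, λ = atan2(p_y, p_x) ≈ 9.67°.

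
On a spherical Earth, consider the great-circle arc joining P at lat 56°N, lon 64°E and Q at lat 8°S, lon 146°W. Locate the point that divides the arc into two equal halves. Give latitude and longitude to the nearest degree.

≈ lat 50°N, lon 175°W

Write both endpoints as unit vectors p₁, p₂ with components (cos φ cos λ, cos φ sin λ, sin φ).
The central angle between the endpoints is δ = arccos(p₁·p₂) ≈ 2.208 rad (126.5°).
Interpolate at f = 1/2 with slerp weights a = sin((1−f)δ)/sin δ ≈ 1.111, b = sin(fδ)/sin δ ≈ 1.111.
p = a·p₁ + b·p₂ ≈ (-0.640, -0.057, 0.766); φ = arcsin(p_z) ≈ 50.04°, λ = atan2(p_y, p_x) ≈ -174.92°.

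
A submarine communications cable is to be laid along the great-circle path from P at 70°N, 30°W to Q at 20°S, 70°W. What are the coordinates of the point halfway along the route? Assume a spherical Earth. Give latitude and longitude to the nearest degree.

≈ 26°N, 60°W

Convert each endpoint to a unit vector on the sphere (x = cos φ cos λ, y = cos φ sin λ, z = sin φ).
The central angle between the endpoints is δ = arccos(p₁·p₂) ≈ 1.646 rad (94.3°).
Interpolate at f = 1/2 with slerp weights a = sin((1−f)δ)/sin δ ≈ 0.735, b = sin(fδ)/sin δ ≈ 0.735.
p = a·p₁ + b·p₂ ≈ (0.454, -0.775, 0.439); φ = arcsin(p_z) ≈ 26.07°, λ = atan2(p_y, p_x) ≈ -59.63°.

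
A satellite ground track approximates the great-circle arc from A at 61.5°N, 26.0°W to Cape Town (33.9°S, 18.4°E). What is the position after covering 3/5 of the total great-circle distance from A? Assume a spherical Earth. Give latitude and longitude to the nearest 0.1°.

From cos δ = sin φ₁ sin φ₂ + cos φ₁ cos φ₂ cos Δλ, the central angle is δ ≈ 1.779 rad (102.0°).
Interpolate at f = 3/5 with slerp weights a = sin((1−f)δ)/sin δ ≈ 0.668, b = sin(fδ)/sin δ ≈ 0.896.
p = a·p₁ + b·p₂ ≈ (0.992, 0.095, 0.087); φ = arcsin(p_z) ≈ 5.01°, λ = atan2(p_y, p_x) ≈ 5.47°.

≈ 5.0°N, 5.5°E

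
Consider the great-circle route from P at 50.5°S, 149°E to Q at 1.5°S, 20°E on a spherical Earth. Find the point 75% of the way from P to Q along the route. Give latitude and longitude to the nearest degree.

Convert each endpoint to a unit vector on the sphere (x = cos φ cos λ, y = cos φ sin λ, z = sin φ).
The central angle between the endpoints is δ = arccos(p₁·p₂) ≈ 1.961 rad (112.3°).
Interpolate at f = 0.75 with slerp weights a = sin((1−f)δ)/sin δ ≈ 0.509, b = sin(fδ)/sin δ ≈ 1.076.
p = a·p₁ + b·p₂ ≈ (0.733, 0.534, -0.421); φ = arcsin(p_z) ≈ -24.89°, λ = atan2(p_y, p_x) ≈ 36.10°.

≈ 25°S, 36°E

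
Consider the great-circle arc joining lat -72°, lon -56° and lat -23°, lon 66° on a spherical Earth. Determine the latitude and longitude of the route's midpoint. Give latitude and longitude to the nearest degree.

≈ lat -59°, lon 47°

Write both endpoints as unit vectors p₁, p₂ with components (cos φ cos λ, cos φ sin λ, sin φ).
The central angle between the endpoints is δ = arccos(p₁·p₂) ≈ 1.348 rad (77.2°).
Interpolate at f = 1/2 with slerp weights a = sin((1−f)δ)/sin δ ≈ 0.640, b = sin(fδ)/sin δ ≈ 0.640.
p = a·p₁ + b·p₂ ≈ (0.350, 0.374, -0.859); φ = arcsin(p_z) ≈ -59.17°, λ = atan2(p_y, p_x) ≈ 46.90°.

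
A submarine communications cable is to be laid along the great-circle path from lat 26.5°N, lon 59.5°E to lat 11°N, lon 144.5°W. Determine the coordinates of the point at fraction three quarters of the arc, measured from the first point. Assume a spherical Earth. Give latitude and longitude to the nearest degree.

Write both endpoints as unit vectors p₁, p₂ with components (cos φ cos λ, cos φ sin λ, sin φ).
The central angle between the endpoints is δ = arccos(p₁·p₂) ≈ 2.371 rad (135.8°).
Interpolate at f = 3/4 with slerp weights a = sin((1−f)δ)/sin δ ≈ 0.802, b = sin(fδ)/sin δ ≈ 1.405.
p = a·p₁ + b·p₂ ≈ (-0.758, -0.182, 0.626); φ = arcsin(p_z) ≈ 38.74°, λ = atan2(p_y, p_x) ≈ -166.48°.

≈ lat 39°N, lon 166°W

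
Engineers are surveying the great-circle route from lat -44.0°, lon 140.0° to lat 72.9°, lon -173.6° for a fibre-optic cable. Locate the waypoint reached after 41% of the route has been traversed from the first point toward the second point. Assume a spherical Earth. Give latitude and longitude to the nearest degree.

≈ lat 5°, lon 151°

Convert each endpoint to a unit vector on the sphere (x = cos φ cos λ, y = cos φ sin λ, z = sin φ).
The central angle between the endpoints is δ = arccos(p₁·p₂) ≈ 2.115 rad (121.2°).
Interpolate at f = 0.41 with slerp weights a = sin((1−f)δ)/sin δ ≈ 1.109, b = sin(fδ)/sin δ ≈ 0.892.
p = a·p₁ + b·p₂ ≈ (-0.872, 0.483, 0.082); φ = arcsin(p_z) ≈ 4.70°, λ = atan2(p_y, p_x) ≈ 150.98°.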